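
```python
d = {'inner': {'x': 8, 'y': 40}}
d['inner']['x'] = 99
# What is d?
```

After line 1: d = {'inner': {'x': 8, 'y': 40}}
After line 2 (inner x overwritten): d = {'inner': {'x': 99, 'y': 40}}

{'inner': {'x': 99, 'y': 40}}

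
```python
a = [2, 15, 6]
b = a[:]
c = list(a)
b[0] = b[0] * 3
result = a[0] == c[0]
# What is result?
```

After line 1: a = [2, 15, 6]
After line 2 (b = a[:], copy): a = [2, 15, 6], b = [2, 15, 6]
After line 3 (c = list(a) is a copy, new object): c = [2, 15, 6]
After line 4 (b[0] = 2 * 3 = 6; only b mutates (copy)): a = [2, 15, 6], b = [6, 15, 6], c = [2, 15, 6]
After line 5 (a[0] = 2, c[0] = 2; result = True)

True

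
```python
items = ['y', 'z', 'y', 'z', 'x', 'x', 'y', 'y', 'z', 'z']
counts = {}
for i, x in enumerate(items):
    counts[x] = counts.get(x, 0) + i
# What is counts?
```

Initial: counts = {}, items = ['y', 'z', 'y', 'z', 'x', 'x', 'y', 'y', 'z', 'z']
i=0, x='y': counts = {'y': 0}
i=1, x='z': counts = {'y': 0, 'z': 1}
i=2, x='y': counts = {'y': 2, 'z': 1}
i=3, x='z': counts = {'y': 2, 'z': 4}
i=4, x='x': counts = {'y': 2, 'z': 4, 'x': 4}
i=5, x='x': counts = {'y': 2, 'z': 4, 'x': 9}
i=6, x='y': counts = {'y': 8, 'z': 4, 'x': 9}
i=7, x='y': counts = {'y': 15, 'z': 4, 'x': 9}
i=8, x='z': counts = {'y': 15, 'z': 12, 'x': 9}
i=9, x='z': counts = {'y': 15, 'z': 21, 'x': 9}

{'y': 15, 'z': 21, 'x': 9}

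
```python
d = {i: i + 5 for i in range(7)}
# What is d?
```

{0: 5, 1: 6, 2: 7, 3: 8, 4: 9, 5: 10, 6: 11}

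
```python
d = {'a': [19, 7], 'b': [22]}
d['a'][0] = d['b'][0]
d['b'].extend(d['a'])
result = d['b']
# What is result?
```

After line 1: d = {'a': [19, 7], 'b': [22]}
After line 2 (a[0] = b[0] = 22): d = {'a': [22, 7], 'b': [22]}
After line 3 (b.extend(a) appends [22, 7]): d = {'a': [22, 7], 'b': [22, 22, 7]}
After line 4: result = d['b'] = [22, 22, 7]

[22, 22, 7]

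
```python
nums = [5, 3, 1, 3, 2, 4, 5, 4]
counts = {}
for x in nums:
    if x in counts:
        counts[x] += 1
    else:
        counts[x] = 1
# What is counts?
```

Initial: counts = {}, nums = [5, 3, 1, 3, 2, 4, 5, 4]
See 5: counts = {5: 1}
See 3: counts = {5: 1, 3: 1}
See 1: counts = {5: 1, 3: 1, 1: 1}
See 3: counts = {5: 1, 3: 2, 1: 1}
See 2: counts = {5: 1, 3: 2, 1: 1, 2: 1}
See 4: counts = {5: 1, 3: 2, 1: 1, 2: 1, 4: 1}
See 5: counts = {5: 2, 3: 2, 1: 1, 2: 1, 4: 1}
See 4: counts = {5: 2, 3: 2, 1: 1, 2: 1, 4: 2}

{5: 2, 3: 2, 1: 1, 2: 1, 4: 2}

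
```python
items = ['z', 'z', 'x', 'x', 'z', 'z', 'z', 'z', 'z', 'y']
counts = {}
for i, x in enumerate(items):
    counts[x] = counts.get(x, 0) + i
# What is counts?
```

Initial: counts = {}, items = ['z', 'z', 'x', 'x', 'z', 'z', 'z', 'z', 'z', 'y']
i=0, x='z': counts = {'z': 0}
i=1, x='z': counts = {'z': 1}
i=2, x='x': counts = {'z': 1, 'x': 2}
i=3, x='x': counts = {'z': 1, 'x': 5}
i=4, x='z': counts = {'z': 5, 'x': 5}
i=5, x='z': counts = {'z': 10, 'x': 5}
i=6, x='z': counts = {'z': 16, 'x': 5}
i=7, x='z': counts = {'z': 23, 'x': 5}
i=8, x='z': counts = {'z': 31, 'x': 5}
i=9, x='y': counts = {'z': 31, 'x': 5, 'y': 9}

{'z': 31, 'x': 5, 'y': 9}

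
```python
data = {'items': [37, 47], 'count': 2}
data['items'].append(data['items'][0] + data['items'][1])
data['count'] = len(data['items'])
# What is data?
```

After line 1: data = {'items': [37, 47], 'count': 2}
After line 2 (append 37 + 47 = 84): data = {'items': [37, 47, 84], 'count': 2}
After line 3 (count = len(items) = 3): data = {'items': [37, 47, 84], 'count': 3}

{'items': [37, 47, 84], 'count': 3}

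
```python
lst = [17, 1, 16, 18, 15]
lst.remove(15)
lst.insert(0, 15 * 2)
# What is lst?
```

After line 1: lst = [17, 1, 16, 18, 15]
After line 2 (remove first 15): lst = [17, 1, 16, 18]
After line 3 (insert 30 at index 0): lst = [30, 17, 1, 16, 18]

[30, 17, 1, 16, 18]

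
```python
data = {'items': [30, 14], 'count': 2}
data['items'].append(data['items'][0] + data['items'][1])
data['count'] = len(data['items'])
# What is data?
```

After line 1: data = {'items': [30, 14], 'count': 2}
After line 2 (append 30 + 14 = 44): data = {'items': [30, 14, 44], 'count': 2}
After line 3 (count = len(items) = 3): data = {'items': [30, 14, 44], 'count': 3}

{'items': [30, 14, 44], 'count': 3}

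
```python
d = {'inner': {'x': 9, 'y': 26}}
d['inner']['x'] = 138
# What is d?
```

After line 1: d = {'inner': {'x': 9, 'y': 26}}
After line 2 (inner x overwritten): d = {'inner': {'x': 138, 'y': 26}}

{'inner': {'x': 138, 'y': 26}}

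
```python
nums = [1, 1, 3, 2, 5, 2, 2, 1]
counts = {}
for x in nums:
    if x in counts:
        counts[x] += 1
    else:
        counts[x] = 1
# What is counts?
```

Initial: counts = {}, nums = [1, 1, 3, 2, 5, 2, 2, 1]
See 1: counts = {1: 1}
See 1: counts = {1: 2}
See 3: counts = {1: 2, 3: 1}
See 2: counts = {1: 2, 3: 1, 2: 1}
See 5: counts = {1: 2, 3: 1, 2: 1, 5: 1}
See 2: counts = {1: 2, 3: 1, 2: 2, 5: 1}
See 2: counts = {1: 2, 3: 1, 2: 3, 5: 1}
See 1: counts = {1: 3, 3: 1, 2: 3, 5: 1}

{1: 3, 3: 1, 2: 3, 5: 1}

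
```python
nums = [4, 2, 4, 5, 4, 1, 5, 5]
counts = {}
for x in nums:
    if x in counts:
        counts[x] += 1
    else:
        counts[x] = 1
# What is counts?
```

Initial: counts = {}, nums = [4, 2, 4, 5, 4, 1, 5, 5]
See 4: counts = {4: 1}
See 2: counts = {4: 1, 2: 1}
See 4: counts = {4: 2, 2: 1}
See 5: counts = {4: 2, 2: 1, 5: 1}
See 4: counts = {4: 3, 2: 1, 5: 1}
See 1: counts = {4: 3, 2: 1, 5: 1, 1: 1}
See 5: counts = {4: 3, 2: 1, 5: 2, 1: 1}
See 5: counts = {4: 3, 2: 1, 5: 3, 1: 1}

{4: 3, 2: 1, 5: 3, 1: 1}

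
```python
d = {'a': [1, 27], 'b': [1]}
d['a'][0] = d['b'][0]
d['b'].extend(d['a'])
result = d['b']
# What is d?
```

After line 1: d = {'a': [1, 27], 'b': [1]}
After line 2 (a[0] = b[0] = 1): d = {'a': [1, 27], 'b': [1]}
After line 3 (b.extend(a) appends [1, 27]): d = {'a': [1, 27], 'b': [1, 1, 27]}
After line 4: result = d['b'] = [1, 1, 27]

{'a': [1, 27], 'b': [1, 1, 27]}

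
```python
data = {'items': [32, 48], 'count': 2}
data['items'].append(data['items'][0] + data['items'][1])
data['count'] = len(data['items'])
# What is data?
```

After line 1: data = {'items': [32, 48], 'count': 2}
After line 2 (append 32 + 48 = 80): data = {'items': [32, 48, 80], 'count': 2}
After line 3 (count = len(items) = 3): data = {'items': [32, 48, 80], 'count': 3}

{'items': [32, 48, 80], 'count': 3}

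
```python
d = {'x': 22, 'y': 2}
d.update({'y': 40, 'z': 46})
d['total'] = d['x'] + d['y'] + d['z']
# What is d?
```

After line 1: d = {'x': 22, 'y': 2}
After line 2 (y overwritten, z added): d = {'x': 22, 'y': 40, 'z': 46}
After line 3 (total = 22 + 40 + 46 = 108): d = {'x': 22, 'y': 40, 'z': 46, 'total': 108}

{'x': 22, 'y': 40, 'z': 46, 'total': 108}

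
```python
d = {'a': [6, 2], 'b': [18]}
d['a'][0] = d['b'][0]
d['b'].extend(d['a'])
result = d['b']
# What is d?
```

After line 1: d = {'a': [6, 2], 'b': [18]}
After line 2 (a[0] = b[0] = 18): d = {'a': [18, 2], 'b': [18]}
After line 3 (b.extend(a) appends [18, 2]): d = {'a': [18, 2], 'b': [18, 18, 2]}
After line 4: result = d['b'] = [18, 18, 2]

{'a': [18, 2], 'b': [18, 18, 2]}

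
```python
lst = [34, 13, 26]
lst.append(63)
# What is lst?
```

[34, 13, 26, 63]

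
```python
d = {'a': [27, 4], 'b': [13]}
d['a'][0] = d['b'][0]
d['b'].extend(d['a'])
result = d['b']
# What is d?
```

After line 1: d = {'a': [27, 4], 'b': [13]}
After line 2 (a[0] = b[0] = 13): d = {'a': [13, 4], 'b': [13]}
After line 3 (b.extend(a) appends [13, 4]): d = {'a': [13, 4], 'b': [13, 13, 4]}
After line 4: result = d['b'] = [13, 13, 4]

{'a': [13, 4], 'b': [13, 13, 4]}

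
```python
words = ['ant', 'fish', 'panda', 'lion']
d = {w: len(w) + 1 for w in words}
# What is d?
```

{'ant': 4, 'fish': 5, 'panda': 6, 'lion': 5}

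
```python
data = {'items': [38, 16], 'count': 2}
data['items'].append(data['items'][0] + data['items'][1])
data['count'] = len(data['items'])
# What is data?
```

After line 1: data = {'items': [38, 16], 'count': 2}
After line 2 (append 38 + 16 = 54): data = {'items': [38, 16, 54], 'count': 2}
After line 3 (count = len(items) = 3): data = {'items': [38, 16, 54], 'count': 3}

{'items': [38, 16, 54], 'count': 3}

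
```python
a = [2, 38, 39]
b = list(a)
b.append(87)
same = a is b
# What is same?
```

After line 1: a = [2, 38, 39]
After line 2 (b = list(a) is a shallow copy, new object): a = [2, 38, 39], b = [2, 38, 39]
After line 3 (append only mutates b): a = [2, 38, 39], b = [2, 38, 39, 87]
After line 4 (same = a is b; different objects -> False): same = False

False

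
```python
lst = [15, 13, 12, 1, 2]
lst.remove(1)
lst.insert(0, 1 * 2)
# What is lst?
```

After line 1: lst = [15, 13, 12, 1, 2]
After line 2 (remove first 1): lst = [15, 13, 12, 2]
After line 3 (insert 2 at index 0): lst = [2, 15, 13, 12, 2]

[2, 15, 13, 12, 2]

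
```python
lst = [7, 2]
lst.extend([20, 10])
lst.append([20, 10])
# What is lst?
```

After line 1: lst = [7, 2]
After line 2 (extend unpacks [20, 10]): lst = [7, 2, 20, 10]
After line 3 (append adds [20, 10] as single element): lst = [7, 2, 20, 10, [20, 10]]

[7, 2, 20, 10, [20, 10]]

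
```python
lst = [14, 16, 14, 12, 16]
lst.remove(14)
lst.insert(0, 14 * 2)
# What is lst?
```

After line 1: lst = [14, 16, 14, 12, 16]
After line 2 (remove first 14): lst = [16, 14, 12, 16]
After line 3 (insert 28 at index 0): lst = [28, 16, 14, 12, 16]

[28, 16, 14, 12, 16]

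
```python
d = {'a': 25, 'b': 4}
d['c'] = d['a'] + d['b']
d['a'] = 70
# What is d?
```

After line 1: d = {'a': 25, 'b': 4}
After line 2 (d['c'] = 25 + 4): d = {'a': 25, 'b': 4, 'c': 29}
After line 3: d = {'a': 70, 'b': 4, 'c': 29}

{'a': 70, 'b': 4, 'c': 29}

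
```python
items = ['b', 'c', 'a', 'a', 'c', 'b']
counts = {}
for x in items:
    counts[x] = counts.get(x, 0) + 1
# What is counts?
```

Initial: counts = {}, items = ['b', 'c', 'a', 'a', 'c', 'b']
See 'b': counts = {'b': 1}
See 'c': counts = {'b': 1, 'c': 1}
See 'a': counts = {'b': 1, 'c': 1, 'a': 1}
See 'a': counts = {'b': 1, 'c': 1, 'a': 2}
See 'c': counts = {'b': 1, 'c': 2, 'a': 2}
See 'b': counts = {'b': 2, 'c': 2, 'a': 2}

{'b': 2, 'c': 2, 'a': 2}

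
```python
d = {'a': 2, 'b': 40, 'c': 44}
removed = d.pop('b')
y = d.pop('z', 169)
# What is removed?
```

After line 1: d = {'a': 2, 'b': 40, 'c': 44}
After line 2 (pop 'b' returns 40): d = {'a': 2, 'c': 44}, removed = 40
After line 3 (pop 'z' missing, returns default 169): d = {'a': 2, 'c': 44}, y = 169

40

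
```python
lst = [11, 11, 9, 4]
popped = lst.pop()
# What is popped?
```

4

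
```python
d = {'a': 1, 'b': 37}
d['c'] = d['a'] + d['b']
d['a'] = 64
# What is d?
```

After line 1: d = {'a': 1, 'b': 37}
After line 2 (d['c'] = 1 + 37): d = {'a': 1, 'b': 37, 'c': 38}
After line 3: d = {'a': 64, 'b': 37, 'c': 38}

{'a': 64, 'b': 37, 'c': 38}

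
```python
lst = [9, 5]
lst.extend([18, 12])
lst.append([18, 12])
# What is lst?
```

After line 1: lst = [9, 5]
After line 2 (extend unpacks [18, 12]): lst = [9, 5, 18, 12]
After line 3 (append adds [18, 12] as single element): lst = [9, 5, 18, 12, [18, 12]]

[9, 5, 18, 12, [18, 12]]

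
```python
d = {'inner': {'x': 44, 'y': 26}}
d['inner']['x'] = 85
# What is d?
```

After line 1: d = {'inner': {'x': 44, 'y': 26}}
After line 2 (inner x overwritten): d = {'inner': {'x': 85, 'y': 26}}

{'inner': {'x': 85, 'y': 26}}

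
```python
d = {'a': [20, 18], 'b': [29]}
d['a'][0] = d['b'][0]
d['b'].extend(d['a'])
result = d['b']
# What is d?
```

After line 1: d = {'a': [20, 18], 'b': [29]}
After line 2 (a[0] = b[0] = 29): d = {'a': [29, 18], 'b': [29]}
After line 3 (b.extend(a) appends [29, 18]): d = {'a': [29, 18], 'b': [29, 29, 18]}
After line 4: result = d['b'] = [29, 29, 18]

{'a': [29, 18], 'b': [29, 29, 18]}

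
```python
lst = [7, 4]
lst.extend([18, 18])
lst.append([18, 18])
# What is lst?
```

After line 1: lst = [7, 4]
After line 2 (extend unpacks [18, 18]): lst = [7, 4, 18, 18]
After line 3 (append adds [18, 18] as single element): lst = [7, 4, 18, 18, [18, 18]]

[7, 4, 18, 18, [18, 18]]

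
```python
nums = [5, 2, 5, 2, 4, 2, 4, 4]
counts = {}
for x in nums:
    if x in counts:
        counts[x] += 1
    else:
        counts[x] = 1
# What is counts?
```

Initial: counts = {}, nums = [5, 2, 5, 2, 4, 2, 4, 4]
See 5: counts = {5: 1}
See 2: counts = {5: 1, 2: 1}
See 5: counts = {5: 2, 2: 1}
See 2: counts = {5: 2, 2: 2}
See 4: counts = {5: 2, 2: 2, 4: 1}
See 2: counts = {5: 2, 2: 3, 4: 1}
See 4: counts = {5: 2, 2: 3, 4: 2}
See 4: counts = {5: 2, 2: 3, 4: 3}

{5: 2, 2: 3, 4: 3}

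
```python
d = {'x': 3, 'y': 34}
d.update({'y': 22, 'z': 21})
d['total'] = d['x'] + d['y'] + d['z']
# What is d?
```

After line 1: d = {'x': 3, 'y': 34}
After line 2 (y overwritten, z added): d = {'x': 3, 'y': 22, 'z': 21}
After line 3 (total = 3 + 22 + 21 = 46): d = {'x': 3, 'y': 22, 'z': 21, 'total': 46}

{'x': 3, 'y': 22, 'z': 21, 'total': 46}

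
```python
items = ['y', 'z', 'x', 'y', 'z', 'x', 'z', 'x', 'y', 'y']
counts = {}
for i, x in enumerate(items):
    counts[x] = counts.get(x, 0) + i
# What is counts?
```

Initial: counts = {}, items = ['y', 'z', 'x', 'y', 'z', 'x', 'z', 'x', 'y', 'y']
i=0, x='y': counts = {'y': 0}
i=1, x='z': counts = {'y': 0, 'z': 1}
i=2, x='x': counts = {'y': 0, 'z': 1, 'x': 2}
i=3, x='y': counts = {'y': 3, 'z': 1, 'x': 2}
i=4, x='z': counts = {'y': 3, 'z': 5, 'x': 2}
i=5, x='x': counts = {'y': 3, 'z': 5, 'x': 7}
i=6, x='z': counts = {'y': 3, 'z': 11, 'x': 7}
i=7, x='x': counts = {'y': 3, 'z': 11, 'x': 14}
i=8, x='y': counts = {'y': 11, 'z': 11, 'x': 14}
i=9, x='y': counts = {'y': 20, 'z': 11, 'x': 14}

{'y': 20, 'z': 11, 'x': 14}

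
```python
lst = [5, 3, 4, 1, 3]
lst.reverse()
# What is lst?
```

[3, 1, 4, 3, 5]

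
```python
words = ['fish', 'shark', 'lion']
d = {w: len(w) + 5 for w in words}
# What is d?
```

{'fish': 9, 'shark': 10, 'lion': 9}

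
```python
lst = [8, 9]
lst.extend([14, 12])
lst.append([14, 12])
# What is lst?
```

After line 1: lst = [8, 9]
After line 2 (extend unpacks [14, 12]): lst = [8, 9, 14, 12]
After line 3 (append adds [14, 12] as single element): lst = [8, 9, 14, 12, [14, 12]]

[8, 9, 14, 12, [14, 12]]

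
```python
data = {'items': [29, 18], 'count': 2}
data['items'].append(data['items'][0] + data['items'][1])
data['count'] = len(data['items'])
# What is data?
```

After line 1: data = {'items': [29, 18], 'count': 2}
After line 2 (append 29 + 18 = 47): data = {'items': [29, 18, 47], 'count': 2}
After line 3 (count = len(items) = 3): data = {'items': [29, 18, 47], 'count': 3}

{'items': [29, 18, 47], 'count': 3}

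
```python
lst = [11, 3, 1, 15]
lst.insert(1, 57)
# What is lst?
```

[11, 57, 3, 1, 15]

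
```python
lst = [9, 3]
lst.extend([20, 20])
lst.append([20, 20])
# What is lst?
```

After line 1: lst = [9, 3]
After line 2 (extend unpacks [20, 20]): lst = [9, 3, 20, 20]
After line 3 (append adds [20, 20] as single element): lst = [9, 3, 20, 20, [20, 20]]

[9, 3, 20, 20, [20, 20]]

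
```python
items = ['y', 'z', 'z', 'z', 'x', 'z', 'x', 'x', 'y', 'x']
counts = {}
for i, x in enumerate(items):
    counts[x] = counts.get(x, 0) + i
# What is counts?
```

Initial: counts = {}, items = ['y', 'z', 'z', 'z', 'x', 'z', 'x', 'x', 'y', 'x']
i=0, x='y': counts = {'y': 0}
i=1, x='z': counts = {'y': 0, 'z': 1}
i=2, x='z': counts = {'y': 0, 'z': 3}
i=3, x='z': counts = {'y': 0, 'z': 6}
i=4, x='x': counts = {'y': 0, 'z': 6, 'x': 4}
i=5, x='z': counts = {'y': 0, 'z': 11, 'x': 4}
i=6, x='x': counts = {'y': 0, 'z': 11, 'x': 10}
i=7, x='x': counts = {'y': 0, 'z': 11, 'x': 17}
i=8, x='y': counts = {'y': 8, 'z': 11, 'x': 17}
i=9, x='x': counts = {'y': 8, 'z': 11, 'x': 26}

{'y': 8, 'z': 11, 'x': 26}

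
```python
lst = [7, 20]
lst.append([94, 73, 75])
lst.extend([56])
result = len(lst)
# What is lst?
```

After line 1: lst = [7, 20]
After line 2 (append adds [94, 73, 75] as single element): lst = [7, 20, [94, 73, 75]]
After line 3 (extend unpacks [56], adds 56): lst = [7, 20, [94, 73, 75], 56]
After line 4: result = len(lst) = 4

[7, 20, [94, 73, 75], 56]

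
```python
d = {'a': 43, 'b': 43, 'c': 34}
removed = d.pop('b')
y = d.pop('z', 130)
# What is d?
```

After line 1: d = {'a': 43, 'b': 43, 'c': 34}
After line 2 (pop 'b' returns 43): d = {'a': 43, 'c': 34}, removed = 43
After line 3 (pop 'z' missing, returns default 130): d = {'a': 43, 'c': 34}, y = 130

{'a': 43, 'c': 34}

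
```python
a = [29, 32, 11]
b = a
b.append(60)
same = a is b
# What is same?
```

After line 1: a = [29, 32, 11]
After line 2 (b = a is an alias, same object): a = [29, 32, 11], b = [29, 32, 11]
After line 3 (b.append mutates the shared list): a = [29, 32, 11, 60], b = [29, 32, 11, 60]
After line 4 (same = a is b; same object -> True): same = True

True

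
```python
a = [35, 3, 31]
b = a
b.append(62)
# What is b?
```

After line 1: a = [35, 3, 31]
After line 2 (b = a is an alias, same object): a = [35, 3, 31], b = [35, 3, 31]
After line 3 (b.append mutates the shared list): a = [35, 3, 31, 62], b = [35, 3, 31, 62]

[35, 3, 31, 62]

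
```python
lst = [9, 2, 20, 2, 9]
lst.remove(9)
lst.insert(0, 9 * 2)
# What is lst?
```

After line 1: lst = [9, 2, 20, 2, 9]
After line 2 (remove first 9): lst = [2, 20, 2, 9]
After line 3 (insert 18 at index 0): lst = [18, 2, 20, 2, 9]

[18, 2, 20, 2, 9]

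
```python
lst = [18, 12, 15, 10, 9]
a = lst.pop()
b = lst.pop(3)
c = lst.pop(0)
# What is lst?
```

After line 1: lst = [18, 12, 15, 10, 9]
After line 2 (pop() -> a = 9): lst = [18, 12, 15, 10]
After line 3 (pop(3) -> b = 10): lst = [18, 12, 15]
After line 4 (pop(0) -> c = 18): lst = [12, 15]

[12, 15]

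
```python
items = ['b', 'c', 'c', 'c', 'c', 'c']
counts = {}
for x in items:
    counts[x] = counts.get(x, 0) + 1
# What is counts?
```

Initial: counts = {}, items = ['b', 'c', 'c', 'c', 'c', 'c']
See 'b': counts = {'b': 1}
See 'c': counts = {'b': 1, 'c': 1}
See 'c': counts = {'b': 1, 'c': 2}
See 'c': counts = {'b': 1, 'c': 3}
See 'c': counts = {'b': 1, 'c': 4}
See 'c': counts = {'b': 1, 'c': 5}

{'b': 1, 'c': 5}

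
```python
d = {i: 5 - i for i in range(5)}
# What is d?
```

{0: 5, 1: 4, 2: 3, 3: 2, 4: 1}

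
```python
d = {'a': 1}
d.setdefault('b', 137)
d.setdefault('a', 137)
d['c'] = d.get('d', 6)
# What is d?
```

After line 1: d = {'a': 1}
After line 2 (setdefault adds 'b'=137): d = {'a': 1, 'b': 137}
After line 3 (setdefault 'a' no-op, already exists): d = {'a': 1, 'b': 137}
After line 4 (get('d', 6) returns default since 'd' not in d): d = {'a': 1, 'b': 137, 'c': 6}

{'a': 1, 'b': 137, 'c': 6}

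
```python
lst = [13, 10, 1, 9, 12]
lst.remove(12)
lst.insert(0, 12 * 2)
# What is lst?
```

After line 1: lst = [13, 10, 1, 9, 12]
After line 2 (remove first 12): lst = [13, 10, 1, 9]
After line 3 (insert 24 at index 0): lst = [24, 13, 10, 1, 9]

[24, 13, 10, 1, 9]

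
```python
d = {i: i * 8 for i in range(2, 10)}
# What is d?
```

{2: 16, 3: 24, 4: 32, 5: 40, 6: 48, 7: 56, 8: 64, 9: 72}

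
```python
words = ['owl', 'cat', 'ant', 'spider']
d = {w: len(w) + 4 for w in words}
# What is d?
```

{'owl': 7, 'cat': 7, 'ant': 7, 'spider': 10}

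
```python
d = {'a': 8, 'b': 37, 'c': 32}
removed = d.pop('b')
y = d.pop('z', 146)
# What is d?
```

After line 1: d = {'a': 8, 'b': 37, 'c': 32}
After line 2 (pop 'b' returns 37): d = {'a': 8, 'c': 32}, removed = 37
After line 3 (pop 'z' missing, returns default 146): d = {'a': 8, 'c': 32}, y = 146

{'a': 8, 'c': 32}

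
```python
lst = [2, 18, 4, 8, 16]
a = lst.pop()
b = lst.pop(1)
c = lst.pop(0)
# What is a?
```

After line 1: lst = [2, 18, 4, 8, 16]
After line 2 (pop() -> a = 16): lst = [2, 18, 4, 8]
After line 3 (pop(1) -> b = 18): lst = [2, 4, 8]
After line 4 (pop(0) -> c = 2): lst = [4, 8]

16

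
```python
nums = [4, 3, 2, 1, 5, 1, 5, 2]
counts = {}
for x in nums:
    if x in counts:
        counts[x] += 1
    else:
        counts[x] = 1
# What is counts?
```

Initial: counts = {}, nums = [4, 3, 2, 1, 5, 1, 5, 2]
See 4: counts = {4: 1}
See 3: counts = {4: 1, 3: 1}
See 2: counts = {4: 1, 3: 1, 2: 1}
See 1: counts = {4: 1, 3: 1, 2: 1, 1: 1}
See 5: counts = {4: 1, 3: 1, 2: 1, 1: 1, 5: 1}
See 1: counts = {4: 1, 3: 1, 2: 1, 1: 2, 5: 1}
See 5: counts = {4: 1, 3: 1, 2: 1, 1: 2, 5: 2}
See 2: counts = {4: 1, 3: 1, 2: 2, 1: 2, 5: 2}

{4: 1, 3: 1, 2: 2, 1: 2, 5: 2}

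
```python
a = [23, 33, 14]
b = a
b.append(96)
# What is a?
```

After line 1: a = [23, 33, 14]
After line 2 (b = a is an alias, same object): a = [23, 33, 14], b = [23, 33, 14]
After line 3 (b.append mutates the shared list): a = [23, 33, 14, 96], b = [23, 33, 14, 96]

[23, 33, 14, 96]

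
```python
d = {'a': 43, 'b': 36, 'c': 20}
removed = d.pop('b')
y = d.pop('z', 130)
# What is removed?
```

After line 1: d = {'a': 43, 'b': 36, 'c': 20}
After line 2 (pop 'b' returns 36): d = {'a': 43, 'c': 20}, removed = 36
After line 3 (pop 'z' missing, returns default 130): d = {'a': 43, 'c': 20}, y = 130

36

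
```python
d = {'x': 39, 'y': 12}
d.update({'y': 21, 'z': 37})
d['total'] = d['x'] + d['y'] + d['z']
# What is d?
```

After line 1: d = {'x': 39, 'y': 12}
After line 2 (y overwritten, z added): d = {'x': 39, 'y': 21, 'z': 37}
After line 3 (total = 39 + 21 + 37 = 97): d = {'x': 39, 'y': 21, 'z': 37, 'total': 97}

{'x': 39, 'y': 21, 'z': 37, 'total': 97}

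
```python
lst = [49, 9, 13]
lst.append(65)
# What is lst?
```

[49, 9, 13, 65]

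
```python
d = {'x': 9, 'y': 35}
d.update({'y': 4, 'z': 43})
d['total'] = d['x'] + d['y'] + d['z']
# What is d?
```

After line 1: d = {'x': 9, 'y': 35}
After line 2 (y overwritten, z added): d = {'x': 9, 'y': 4, 'z': 43}
After line 3 (total = 9 + 4 + 43 = 56): d = {'x': 9, 'y': 4, 'z': 43, 'total': 56}

{'x': 9, 'y': 4, 'z': 43, 'total': 56}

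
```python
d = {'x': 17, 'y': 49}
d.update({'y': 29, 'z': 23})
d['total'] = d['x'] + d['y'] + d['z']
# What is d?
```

After line 1: d = {'x': 17, 'y': 49}
After line 2 (y overwritten, z added): d = {'x': 17, 'y': 29, 'z': 23}
After line 3 (total = 17 + 29 + 23 = 69): d = {'x': 17, 'y': 29, 'z': 23, 'total': 69}

{'x': 17, 'y': 29, 'z': 23, 'total': 69}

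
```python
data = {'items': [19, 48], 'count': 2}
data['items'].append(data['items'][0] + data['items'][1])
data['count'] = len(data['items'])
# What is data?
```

After line 1: data = {'items': [19, 48], 'count': 2}
After line 2 (append 19 + 48 = 67): data = {'items': [19, 48, 67], 'count': 2}
After line 3 (count = len(items) = 3): data = {'items': [19, 48, 67], 'count': 3}

{'items': [19, 48, 67], 'count': 3}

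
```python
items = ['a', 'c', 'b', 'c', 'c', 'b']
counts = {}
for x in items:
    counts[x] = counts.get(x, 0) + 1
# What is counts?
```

Initial: counts = {}, items = ['a', 'c', 'b', 'c', 'c', 'b']
See 'a': counts = {'a': 1}
See 'c': counts = {'a': 1, 'c': 1}
See 'b': counts = {'a': 1, 'c': 1, 'b': 1}
See 'c': counts = {'a': 1, 'c': 2, 'b': 1}
See 'c': counts = {'a': 1, 'c': 3, 'b': 1}
See 'b': counts = {'a': 1, 'c': 3, 'b': 2}

{'a': 1, 'c': 3, 'b': 2}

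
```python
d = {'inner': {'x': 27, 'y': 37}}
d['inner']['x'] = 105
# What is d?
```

After line 1: d = {'inner': {'x': 27, 'y': 37}}
After line 2 (inner x overwritten): d = {'inner': {'x': 105, 'y': 37}}

{'inner': {'x': 105, 'y': 37}}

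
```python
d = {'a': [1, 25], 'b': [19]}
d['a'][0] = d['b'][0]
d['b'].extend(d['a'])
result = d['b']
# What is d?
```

After line 1: d = {'a': [1, 25], 'b': [19]}
After line 2 (a[0] = b[0] = 19): d = {'a': [19, 25], 'b': [19]}
After line 3 (b.extend(a) appends [19, 25]): d = {'a': [19, 25], 'b': [19, 19, 25]}
After line 4: result = d['b'] = [19, 19, 25]

{'a': [19, 25], 'b': [19, 19, 25]}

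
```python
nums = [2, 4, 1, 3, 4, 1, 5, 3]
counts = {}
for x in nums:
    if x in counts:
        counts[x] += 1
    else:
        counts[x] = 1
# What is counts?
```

Initial: counts = {}, nums = [2, 4, 1, 3, 4, 1, 5, 3]
See 2: counts = {2: 1}
See 4: counts = {2: 1, 4: 1}
See 1: counts = {2: 1, 4: 1, 1: 1}
See 3: counts = {2: 1, 4: 1, 1: 1, 3: 1}
See 4: counts = {2: 1, 4: 2, 1: 1, 3: 1}
See 1: counts = {2: 1, 4: 2, 1: 2, 3: 1}
See 5: counts = {2: 1, 4: 2, 1: 2, 3: 1, 5: 1}
See 3: counts = {2: 1, 4: 2, 1: 2, 3: 2, 5: 1}

{2: 1, 4: 2, 1: 2, 3: 2, 5: 1}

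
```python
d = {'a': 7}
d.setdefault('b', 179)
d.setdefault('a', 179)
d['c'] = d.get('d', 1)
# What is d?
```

After line 1: d = {'a': 7}
After line 2 (setdefault adds 'b'=179): d = {'a': 7, 'b': 179}
After line 3 (setdefault 'a' no-op, already exists): d = {'a': 7, 'b': 179}
After line 4 (get('d', 1) returns default since 'd' not in d): d = {'a': 7, 'b': 179, 'c': 1}

{'a': 7, 'b': 179, 'c': 1}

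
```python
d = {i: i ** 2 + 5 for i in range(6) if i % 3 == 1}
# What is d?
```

{1: 6, 4: 21}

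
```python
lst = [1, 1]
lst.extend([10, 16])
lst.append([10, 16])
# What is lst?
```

After line 1: lst = [1, 1]
After line 2 (extend unpacks [10, 16]): lst = [1, 1, 10, 16]
After line 3 (append adds [10, 16] as single element): lst = [1, 1, 10, 16, [10, 16]]

[1, 1, 10, 16, [10, 16]]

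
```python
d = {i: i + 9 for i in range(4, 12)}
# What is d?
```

{4: 13, 5: 14, 6: 15, 7: 16, 8: 17, 9: 18, 10: 19, 11: 20}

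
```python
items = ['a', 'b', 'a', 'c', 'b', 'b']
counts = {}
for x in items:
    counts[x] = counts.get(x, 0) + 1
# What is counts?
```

Initial: counts = {}, items = ['a', 'b', 'a', 'c', 'b', 'b']
See 'a': counts = {'a': 1}
See 'b': counts = {'a': 1, 'b': 1}
See 'a': counts = {'a': 2, 'b': 1}
See 'c': counts = {'a': 2, 'b': 1, 'c': 1}
See 'b': counts = {'a': 2, 'b': 2, 'c': 1}
See 'b': counts = {'a': 2, 'b': 3, 'c': 1}

{'a': 2, 'b': 3, 'c': 1}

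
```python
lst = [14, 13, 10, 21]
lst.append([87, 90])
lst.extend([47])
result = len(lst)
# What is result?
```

After line 1: lst = [14, 13, 10, 21]
After line 2 (append adds [87, 90] as single element): lst = [14, 13, 10, 21, [87, 90]]
After line 3 (extend unpacks [47], adds 47): lst = [14, 13, 10, 21, [87, 90], 47]
After line 4: result = len(lst) = 6

6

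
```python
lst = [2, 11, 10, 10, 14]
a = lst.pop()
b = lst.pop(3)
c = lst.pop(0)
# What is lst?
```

After line 1: lst = [2, 11, 10, 10, 14]
After line 2 (pop() -> a = 14): lst = [2, 11, 10, 10]
After line 3 (pop(3) -> b = 10): lst = [2, 11, 10]
After line 4 (pop(0) -> c = 2): lst = [11, 10]

[11, 10]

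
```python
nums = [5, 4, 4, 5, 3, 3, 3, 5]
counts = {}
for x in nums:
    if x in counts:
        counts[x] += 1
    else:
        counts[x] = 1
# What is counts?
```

Initial: counts = {}, nums = [5, 4, 4, 5, 3, 3, 3, 5]
See 5: counts = {5: 1}
See 4: counts = {5: 1, 4: 1}
See 4: counts = {5: 1, 4: 2}
See 5: counts = {5: 2, 4: 2}
See 3: counts = {5: 2, 4: 2, 3: 1}
See 3: counts = {5: 2, 4: 2, 3: 2}
See 3: counts = {5: 2, 4: 2, 3: 3}
See 5: counts = {5: 3, 4: 2, 3: 3}

{5: 3, 4: 2, 3: 3}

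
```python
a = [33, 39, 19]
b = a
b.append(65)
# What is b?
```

After line 1: a = [33, 39, 19]
After line 2 (b = a is an alias, same object): a = [33, 39, 19], b = [33, 39, 19]
After line 3 (b.append mutates the shared list): a = [33, 39, 19, 65], b = [33, 39, 19, 65]

[33, 39, 19, 65]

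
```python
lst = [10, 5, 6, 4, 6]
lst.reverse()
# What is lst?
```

[6, 4, 6, 5, 10]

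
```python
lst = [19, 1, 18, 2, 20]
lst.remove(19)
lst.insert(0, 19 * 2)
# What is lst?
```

After line 1: lst = [19, 1, 18, 2, 20]
After line 2 (remove first 19): lst = [1, 18, 2, 20]
After line 3 (insert 38 at index 0): lst = [38, 1, 18, 2, 20]

[38, 1, 18, 2, 20]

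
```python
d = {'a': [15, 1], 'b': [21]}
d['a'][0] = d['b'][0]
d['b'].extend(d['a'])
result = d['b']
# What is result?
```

After line 1: d = {'a': [15, 1], 'b': [21]}
After line 2 (a[0] = b[0] = 21): d = {'a': [21, 1], 'b': [21]}
After line 3 (b.extend(a) appends [21, 1]): d = {'a': [21, 1], 'b': [21, 21, 1]}
After line 4: result = d['b'] = [21, 21, 1]

[21, 21, 1]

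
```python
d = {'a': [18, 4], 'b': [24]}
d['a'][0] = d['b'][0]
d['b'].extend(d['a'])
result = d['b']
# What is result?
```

After line 1: d = {'a': [18, 4], 'b': [24]}
After line 2 (a[0] = b[0] = 24): d = {'a': [24, 4], 'b': [24]}
After line 3 (b.extend(a) appends [24, 4]): d = {'a': [24, 4], 'b': [24, 24, 4]}
After line 4: result = d['b'] = [24, 24, 4]

[24, 24, 4]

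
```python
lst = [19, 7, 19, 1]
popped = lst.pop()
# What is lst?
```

[19, 7, 19]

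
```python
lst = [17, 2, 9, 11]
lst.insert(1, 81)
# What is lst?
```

[17, 81, 2, 9, 11]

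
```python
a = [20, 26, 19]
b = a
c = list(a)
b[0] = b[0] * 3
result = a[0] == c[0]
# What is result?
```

After line 1: a = [20, 26, 19]
After line 2 (b = a, alias): a = [20, 26, 19], b = [20, 26, 19]
After line 3 (c = list(a) is a copy, new object): c = [20, 26, 19]
After line 4 (b[0] = 20 * 3 = 60; mutates shared a/b): a = b = [60, 26, 19], c = [20, 26, 19]
After line 5 (a[0] = 60, c[0] = 20; result = False)

False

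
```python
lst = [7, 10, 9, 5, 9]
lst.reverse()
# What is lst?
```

[9, 5, 9, 10, 7]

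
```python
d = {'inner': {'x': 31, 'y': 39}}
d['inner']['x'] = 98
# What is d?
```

After line 1: d = {'inner': {'x': 31, 'y': 39}}
After line 2 (inner x overwritten): d = {'inner': {'x': 98, 'y': 39}}

{'inner': {'x': 98, 'y': 39}}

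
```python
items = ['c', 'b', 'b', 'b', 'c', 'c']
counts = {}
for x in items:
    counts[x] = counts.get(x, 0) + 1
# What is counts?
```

Initial: counts = {}, items = ['c', 'b', 'b', 'b', 'c', 'c']
See 'c': counts = {'c': 1}
See 'b': counts = {'c': 1, 'b': 1}
See 'b': counts = {'c': 1, 'b': 2}
See 'b': counts = {'c': 1, 'b': 3}
See 'c': counts = {'c': 2, 'b': 3}
See 'c': counts = {'c': 3, 'b': 3}

{'c': 3, 'b': 3}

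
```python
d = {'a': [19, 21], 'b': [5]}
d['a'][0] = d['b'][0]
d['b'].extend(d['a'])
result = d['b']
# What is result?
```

After line 1: d = {'a': [19, 21], 'b': [5]}
After line 2 (a[0] = b[0] = 5): d = {'a': [5, 21], 'b': [5]}
After line 3 (b.extend(a) appends [5, 21]): d = {'a': [5, 21], 'b': [5, 5, 21]}
After line 4: result = d['b'] = [5, 5, 21]

[5, 5, 21]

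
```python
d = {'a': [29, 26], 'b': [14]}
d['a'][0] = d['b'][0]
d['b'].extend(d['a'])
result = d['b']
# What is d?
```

After line 1: d = {'a': [29, 26], 'b': [14]}
After line 2 (a[0] = b[0] = 14): d = {'a': [14, 26], 'b': [14]}
After line 3 (b.extend(a) appends [14, 26]): d = {'a': [14, 26], 'b': [14, 14, 26]}
After line 4: result = d['b'] = [14, 14, 26]

{'a': [14, 26], 'b': [14, 14, 26]}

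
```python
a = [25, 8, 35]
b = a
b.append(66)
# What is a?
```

After line 1: a = [25, 8, 35]
After line 2 (b = a is an alias, same object): a = [25, 8, 35], b = [25, 8, 35]
After line 3 (b.append mutates the shared list): a = [25, 8, 35, 66], b = [25, 8, 35, 66]

[25, 8, 35, 66]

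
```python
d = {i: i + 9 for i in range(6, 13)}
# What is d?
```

{6: 15, 7: 16, 8: 17, 9: 18, 10: 19, 11: 20, 12: 21}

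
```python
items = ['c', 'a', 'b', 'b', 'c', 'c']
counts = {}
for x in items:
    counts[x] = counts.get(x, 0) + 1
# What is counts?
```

Initial: counts = {}, items = ['c', 'a', 'b', 'b', 'c', 'c']
See 'c': counts = {'c': 1}
See 'a': counts = {'c': 1, 'a': 1}
See 'b': counts = {'c': 1, 'a': 1, 'b': 1}
See 'b': counts = {'c': 1, 'a': 1, 'b': 2}
See 'c': counts = {'c': 2, 'a': 1, 'b': 2}
See 'c': counts = {'c': 3, 'a': 1, 'b': 2}

{'c': 3, 'a': 1, 'b': 2}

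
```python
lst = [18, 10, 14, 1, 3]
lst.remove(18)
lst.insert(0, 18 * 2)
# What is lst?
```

After line 1: lst = [18, 10, 14, 1, 3]
After line 2 (remove first 18): lst = [10, 14, 1, 3]
After line 3 (insert 36 at index 0): lst = [36, 10, 14, 1, 3]

[36, 10, 14, 1, 3]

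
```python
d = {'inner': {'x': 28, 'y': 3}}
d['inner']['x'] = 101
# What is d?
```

After line 1: d = {'inner': {'x': 28, 'y': 3}}
After line 2 (inner x overwritten): d = {'inner': {'x': 101, 'y': 3}}

{'inner': {'x': 101, 'y': 3}}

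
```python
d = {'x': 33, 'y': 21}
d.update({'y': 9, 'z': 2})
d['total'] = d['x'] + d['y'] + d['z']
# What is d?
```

After line 1: d = {'x': 33, 'y': 21}
After line 2 (y overwritten, z added): d = {'x': 33, 'y': 9, 'z': 2}
After line 3 (total = 33 + 9 + 2 = 44): d = {'x': 33, 'y': 9, 'z': 2, 'total': 44}

{'x': 33, 'y': 9, 'z': 2, 'total': 44}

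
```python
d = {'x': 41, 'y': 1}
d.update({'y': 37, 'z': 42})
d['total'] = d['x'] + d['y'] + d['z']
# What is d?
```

After line 1: d = {'x': 41, 'y': 1}
After line 2 (y overwritten, z added): d = {'x': 41, 'y': 37, 'z': 42}
After line 3 (total = 41 + 37 + 42 = 120): d = {'x': 41, 'y': 37, 'z': 42, 'total': 120}

{'x': 41, 'y': 37, 'z': 42, 'total': 120}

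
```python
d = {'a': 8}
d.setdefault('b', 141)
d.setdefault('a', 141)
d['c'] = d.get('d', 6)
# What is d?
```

After line 1: d = {'a': 8}
After line 2 (setdefault adds 'b'=141): d = {'a': 8, 'b': 141}
After line 3 (setdefault 'a' no-op, already exists): d = {'a': 8, 'b': 141}
After line 4 (get('d', 6) returns default since 'd' not in d): d = {'a': 8, 'b': 141, 'c': 6}

{'a': 8, 'b': 141, 'c': 6}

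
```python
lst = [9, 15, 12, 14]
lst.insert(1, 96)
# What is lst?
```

[9, 96, 15, 12, 14]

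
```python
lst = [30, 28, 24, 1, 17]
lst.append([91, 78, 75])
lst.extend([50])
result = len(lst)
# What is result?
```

After line 1: lst = [30, 28, 24, 1, 17]
After line 2 (append adds [91, 78, 75] as single element): lst = [30, 28, 24, 1, 17, [91, 78, 75]]
After line 3 (extend unpacks [50], adds 50): lst = [30, 28, 24, 1, 17, [91, 78, 75], 50]
After line 4: result = len(lst) = 7

7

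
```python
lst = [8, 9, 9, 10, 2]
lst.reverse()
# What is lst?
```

[2, 10, 9, 9, 8]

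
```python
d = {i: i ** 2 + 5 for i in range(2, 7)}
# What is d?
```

{2: 9, 3: 14, 4: 21, 5: 30, 6: 41}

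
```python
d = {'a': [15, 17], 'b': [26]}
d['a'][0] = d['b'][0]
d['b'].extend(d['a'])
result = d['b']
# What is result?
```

After line 1: d = {'a': [15, 17], 'b': [26]}
After line 2 (a[0] = b[0] = 26): d = {'a': [26, 17], 'b': [26]}
After line 3 (b.extend(a) appends [26, 17]): d = {'a': [26, 17], 'b': [26, 26, 17]}
After line 4: result = d['b'] = [26, 26, 17]

[26, 26, 17]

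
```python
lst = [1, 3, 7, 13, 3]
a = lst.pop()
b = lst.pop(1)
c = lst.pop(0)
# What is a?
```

After line 1: lst = [1, 3, 7, 13, 3]
After line 2 (pop() -> a = 3): lst = [1, 3, 7, 13]
After line 3 (pop(1) -> b = 3): lst = [1, 7, 13]
After line 4 (pop(0) -> c = 1): lst = [7, 13]

3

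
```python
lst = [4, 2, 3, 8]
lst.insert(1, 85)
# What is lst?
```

[4, 85, 2, 3, 8]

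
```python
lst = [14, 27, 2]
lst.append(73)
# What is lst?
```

[14, 27, 2, 73]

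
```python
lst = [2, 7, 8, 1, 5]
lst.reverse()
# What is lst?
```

[5, 1, 8, 7, 2]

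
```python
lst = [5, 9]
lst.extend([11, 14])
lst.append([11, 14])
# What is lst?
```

After line 1: lst = [5, 9]
After line 2 (extend unpacks [11, 14]): lst = [5, 9, 11, 14]
After line 3 (append adds [11, 14] as single element): lst = [5, 9, 11, 14, [11, 14]]

[5, 9, 11, 14, [11, 14]]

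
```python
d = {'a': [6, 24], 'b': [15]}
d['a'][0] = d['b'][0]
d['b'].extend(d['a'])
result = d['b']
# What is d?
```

After line 1: d = {'a': [6, 24], 'b': [15]}
After line 2 (a[0] = b[0] = 15): d = {'a': [15, 24], 'b': [15]}
After line 3 (b.extend(a) appends [15, 24]): d = {'a': [15, 24], 'b': [15, 15, 24]}
After line 4: result = d['b'] = [15, 15, 24]

{'a': [15, 24], 'b': [15, 15, 24]}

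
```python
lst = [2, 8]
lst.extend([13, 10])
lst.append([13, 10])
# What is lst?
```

After line 1: lst = [2, 8]
After line 2 (extend unpacks [13, 10]): lst = [2, 8, 13, 10]
After line 3 (append adds [13, 10] as single element): lst = [2, 8, 13, 10, [13, 10]]

[2, 8, 13, 10, [13, 10]]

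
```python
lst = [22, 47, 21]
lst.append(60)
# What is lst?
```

[22, 47, 21, 60]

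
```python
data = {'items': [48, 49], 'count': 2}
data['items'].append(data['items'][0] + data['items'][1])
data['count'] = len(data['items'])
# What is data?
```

After line 1: data = {'items': [48, 49], 'count': 2}
After line 2 (append 48 + 49 = 97): data = {'items': [48, 49, 97], 'count': 2}
After line 3 (count = len(items) = 3): data = {'items': [48, 49, 97], 'count': 3}

{'items': [48, 49, 97], 'count': 3}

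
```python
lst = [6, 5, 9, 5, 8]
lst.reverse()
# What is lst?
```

[8, 5, 9, 5, 6]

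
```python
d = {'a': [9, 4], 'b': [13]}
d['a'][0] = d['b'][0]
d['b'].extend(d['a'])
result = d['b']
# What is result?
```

After line 1: d = {'a': [9, 4], 'b': [13]}
After line 2 (a[0] = b[0] = 13): d = {'a': [13, 4], 'b': [13]}
After line 3 (b.extend(a) appends [13, 4]): d = {'a': [13, 4], 'b': [13, 13, 4]}
After line 4: result = d['b'] = [13, 13, 4]

[13, 13, 4]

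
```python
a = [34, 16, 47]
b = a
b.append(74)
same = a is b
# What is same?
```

After line 1: a = [34, 16, 47]
After line 2 (b = a is an alias, same object): a = [34, 16, 47], b = [34, 16, 47]
After line 3 (b.append mutates the shared list): a = [34, 16, 47, 74], b = [34, 16, 47, 74]
After line 4 (same = a is b; same object -> True): same = True

True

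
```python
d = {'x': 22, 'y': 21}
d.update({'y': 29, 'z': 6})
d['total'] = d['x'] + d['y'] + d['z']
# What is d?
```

After line 1: d = {'x': 22, 'y': 21}
After line 2 (y overwritten, z added): d = {'x': 22, 'y': 29, 'z': 6}
After line 3 (total = 22 + 29 + 6 = 57): d = {'x': 22, 'y': 29, 'z': 6, 'total': 57}

{'x': 22, 'y': 29, 'z': 6, 'total': 57}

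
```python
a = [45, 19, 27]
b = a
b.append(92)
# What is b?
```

After line 1: a = [45, 19, 27]
After line 2 (b = a is an alias, same object): a = [45, 19, 27], b = [45, 19, 27]
After line 3 (b.append mutates the shared list): a = [45, 19, 27, 92], b = [45, 19, 27, 92]

[45, 19, 27, 92]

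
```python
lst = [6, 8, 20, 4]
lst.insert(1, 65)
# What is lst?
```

[6, 65, 8, 20, 4]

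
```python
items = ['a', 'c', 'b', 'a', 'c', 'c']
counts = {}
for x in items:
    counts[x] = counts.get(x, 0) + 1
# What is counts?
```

Initial: counts = {}, items = ['a', 'c', 'b', 'a', 'c', 'c']
See 'a': counts = {'a': 1}
See 'c': counts = {'a': 1, 'c': 1}
See 'b': counts = {'a': 1, 'c': 1, 'b': 1}
See 'a': counts = {'a': 2, 'c': 1, 'b': 1}
See 'c': counts = {'a': 2, 'c': 2, 'b': 1}
See 'c': counts = {'a': 2, 'c': 3, 'b': 1}

{'a': 2, 'c': 3, 'b': 1}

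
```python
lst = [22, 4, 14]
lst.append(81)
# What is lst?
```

[22, 4, 14, 81]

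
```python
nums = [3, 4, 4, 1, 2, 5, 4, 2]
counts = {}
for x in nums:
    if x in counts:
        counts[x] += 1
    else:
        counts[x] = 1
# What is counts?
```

Initial: counts = {}, nums = [3, 4, 4, 1, 2, 5, 4, 2]
See 3: counts = {3: 1}
See 4: counts = {3: 1, 4: 1}
See 4: counts = {3: 1, 4: 2}
See 1: counts = {3: 1, 4: 2, 1: 1}
See 2: counts = {3: 1, 4: 2, 1: 1, 2: 1}
See 5: counts = {3: 1, 4: 2, 1: 1, 2: 1, 5: 1}
See 4: counts = {3: 1, 4: 3, 1: 1, 2: 1, 5: 1}
See 2: counts = {3: 1, 4: 3, 1: 1, 2: 2, 5: 1}

{3: 1, 4: 3, 1: 1, 2: 2, 5: 1}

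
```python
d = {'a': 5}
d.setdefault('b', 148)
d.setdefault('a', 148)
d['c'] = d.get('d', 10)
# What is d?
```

After line 1: d = {'a': 5}
After line 2 (setdefault adds 'b'=148): d = {'a': 5, 'b': 148}
After line 3 (setdefault 'a' no-op, already exists): d = {'a': 5, 'b': 148}
After line 4 (get('d', 10) returns default since 'd' not in d): d = {'a': 5, 'b': 148, 'c': 10}

{'a': 5, 'b': 148, 'c': 10}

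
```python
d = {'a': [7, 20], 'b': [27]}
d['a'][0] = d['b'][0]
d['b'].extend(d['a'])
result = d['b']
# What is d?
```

After line 1: d = {'a': [7, 20], 'b': [27]}
After line 2 (a[0] = b[0] = 27): d = {'a': [27, 20], 'b': [27]}
After line 3 (b.extend(a) appends [27, 20]): d = {'a': [27, 20], 'b': [27, 27, 20]}
After line 4: result = d['b'] = [27, 27, 20]

{'a': [27, 20], 'b': [27, 27, 20]}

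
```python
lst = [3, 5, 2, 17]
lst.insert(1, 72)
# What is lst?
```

[3, 72, 5, 2, 17]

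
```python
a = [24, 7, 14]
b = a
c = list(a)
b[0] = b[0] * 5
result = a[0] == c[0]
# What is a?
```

After line 1: a = [24, 7, 14]
After line 2 (b = a, alias): a = [24, 7, 14], b = [24, 7, 14]
After line 3 (c = list(a) is a copy, new object): c = [24, 7, 14]
After line 4 (b[0] = 24 * 5 = 120; mutates shared a/b): a = b = [120, 7, 14], c = [24, 7, 14]
After line 5 (a[0] = 120, c[0] = 24; result = False)

[120, 7, 14]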